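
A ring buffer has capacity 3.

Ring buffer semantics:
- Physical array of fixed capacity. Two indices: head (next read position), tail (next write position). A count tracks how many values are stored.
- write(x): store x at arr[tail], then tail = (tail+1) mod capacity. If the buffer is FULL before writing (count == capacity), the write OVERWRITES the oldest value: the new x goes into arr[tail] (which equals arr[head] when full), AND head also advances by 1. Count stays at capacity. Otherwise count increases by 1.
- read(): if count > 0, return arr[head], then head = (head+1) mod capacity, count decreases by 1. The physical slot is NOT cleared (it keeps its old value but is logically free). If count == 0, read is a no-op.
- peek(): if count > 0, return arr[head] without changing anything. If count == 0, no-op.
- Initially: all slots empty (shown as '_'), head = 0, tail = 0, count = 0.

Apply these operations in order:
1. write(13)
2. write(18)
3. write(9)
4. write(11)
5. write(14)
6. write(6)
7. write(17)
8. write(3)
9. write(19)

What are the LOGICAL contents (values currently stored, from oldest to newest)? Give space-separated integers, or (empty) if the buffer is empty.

Answer: 17 3 19

Derivation:
After op 1 (write(13)): arr=[13 _ _] head=0 tail=1 count=1
After op 2 (write(18)): arr=[13 18 _] head=0 tail=2 count=2
After op 3 (write(9)): arr=[13 18 9] head=0 tail=0 count=3
After op 4 (write(11)): arr=[11 18 9] head=1 tail=1 count=3
After op 5 (write(14)): arr=[11 14 9] head=2 tail=2 count=3
After op 6 (write(6)): arr=[11 14 6] head=0 tail=0 count=3
After op 7 (write(17)): arr=[17 14 6] head=1 tail=1 count=3
After op 8 (write(3)): arr=[17 3 6] head=2 tail=2 count=3
After op 9 (write(19)): arr=[17 3 19] head=0 tail=0 count=3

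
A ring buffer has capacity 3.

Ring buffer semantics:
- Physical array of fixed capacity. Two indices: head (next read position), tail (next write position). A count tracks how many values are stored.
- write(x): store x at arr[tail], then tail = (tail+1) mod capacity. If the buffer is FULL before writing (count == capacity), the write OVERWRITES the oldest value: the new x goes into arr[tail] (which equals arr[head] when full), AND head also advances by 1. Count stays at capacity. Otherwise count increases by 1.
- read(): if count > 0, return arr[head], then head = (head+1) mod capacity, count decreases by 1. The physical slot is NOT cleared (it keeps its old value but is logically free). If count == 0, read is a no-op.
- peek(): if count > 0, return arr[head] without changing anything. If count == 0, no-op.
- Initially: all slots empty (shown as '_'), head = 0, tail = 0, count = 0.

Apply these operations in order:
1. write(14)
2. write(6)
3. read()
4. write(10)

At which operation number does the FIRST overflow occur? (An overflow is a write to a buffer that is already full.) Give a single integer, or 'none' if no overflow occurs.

After op 1 (write(14)): arr=[14 _ _] head=0 tail=1 count=1
After op 2 (write(6)): arr=[14 6 _] head=0 tail=2 count=2
After op 3 (read()): arr=[14 6 _] head=1 tail=2 count=1
After op 4 (write(10)): arr=[14 6 10] head=1 tail=0 count=2

Answer: none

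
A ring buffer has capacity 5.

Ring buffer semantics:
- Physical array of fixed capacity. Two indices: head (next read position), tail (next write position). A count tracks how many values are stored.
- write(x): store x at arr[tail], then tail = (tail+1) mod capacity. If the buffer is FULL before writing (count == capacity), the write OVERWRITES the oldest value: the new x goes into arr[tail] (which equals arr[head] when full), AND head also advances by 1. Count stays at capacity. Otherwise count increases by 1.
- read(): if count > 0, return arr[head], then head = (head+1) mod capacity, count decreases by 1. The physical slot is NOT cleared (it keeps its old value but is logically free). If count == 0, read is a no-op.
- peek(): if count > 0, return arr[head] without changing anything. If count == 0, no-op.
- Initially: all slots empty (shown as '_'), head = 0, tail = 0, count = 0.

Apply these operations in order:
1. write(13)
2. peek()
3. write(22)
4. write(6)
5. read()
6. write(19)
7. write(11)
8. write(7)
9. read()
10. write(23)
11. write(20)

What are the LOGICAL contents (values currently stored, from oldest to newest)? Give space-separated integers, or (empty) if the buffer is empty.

After op 1 (write(13)): arr=[13 _ _ _ _] head=0 tail=1 count=1
After op 2 (peek()): arr=[13 _ _ _ _] head=0 tail=1 count=1
After op 3 (write(22)): arr=[13 22 _ _ _] head=0 tail=2 count=2
After op 4 (write(6)): arr=[13 22 6 _ _] head=0 tail=3 count=3
After op 5 (read()): arr=[13 22 6 _ _] head=1 tail=3 count=2
After op 6 (write(19)): arr=[13 22 6 19 _] head=1 tail=4 count=3
After op 7 (write(11)): arr=[13 22 6 19 11] head=1 tail=0 count=4
After op 8 (write(7)): arr=[7 22 6 19 11] head=1 tail=1 count=5
After op 9 (read()): arr=[7 22 6 19 11] head=2 tail=1 count=4
After op 10 (write(23)): arr=[7 23 6 19 11] head=2 tail=2 count=5
After op 11 (write(20)): arr=[7 23 20 19 11] head=3 tail=3 count=5

Answer: 19 11 7 23 20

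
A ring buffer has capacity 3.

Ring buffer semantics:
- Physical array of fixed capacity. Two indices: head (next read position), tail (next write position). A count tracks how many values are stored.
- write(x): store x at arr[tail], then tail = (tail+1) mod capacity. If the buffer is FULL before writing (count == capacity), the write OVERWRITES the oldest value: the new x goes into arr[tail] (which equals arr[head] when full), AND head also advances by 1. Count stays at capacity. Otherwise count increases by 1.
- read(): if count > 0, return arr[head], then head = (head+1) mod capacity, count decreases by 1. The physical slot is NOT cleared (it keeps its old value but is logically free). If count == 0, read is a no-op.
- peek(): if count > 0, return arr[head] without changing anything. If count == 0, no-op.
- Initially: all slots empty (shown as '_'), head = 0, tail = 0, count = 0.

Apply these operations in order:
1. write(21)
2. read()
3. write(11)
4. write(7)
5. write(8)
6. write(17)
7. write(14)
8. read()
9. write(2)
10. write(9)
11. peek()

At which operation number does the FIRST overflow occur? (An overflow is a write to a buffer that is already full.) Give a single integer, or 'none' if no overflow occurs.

After op 1 (write(21)): arr=[21 _ _] head=0 tail=1 count=1
After op 2 (read()): arr=[21 _ _] head=1 tail=1 count=0
After op 3 (write(11)): arr=[21 11 _] head=1 tail=2 count=1
After op 4 (write(7)): arr=[21 11 7] head=1 tail=0 count=2
After op 5 (write(8)): arr=[8 11 7] head=1 tail=1 count=3
After op 6 (write(17)): arr=[8 17 7] head=2 tail=2 count=3
After op 7 (write(14)): arr=[8 17 14] head=0 tail=0 count=3
After op 8 (read()): arr=[8 17 14] head=1 tail=0 count=2
After op 9 (write(2)): arr=[2 17 14] head=1 tail=1 count=3
After op 10 (write(9)): arr=[2 9 14] head=2 tail=2 count=3
After op 11 (peek()): arr=[2 9 14] head=2 tail=2 count=3

Answer: 6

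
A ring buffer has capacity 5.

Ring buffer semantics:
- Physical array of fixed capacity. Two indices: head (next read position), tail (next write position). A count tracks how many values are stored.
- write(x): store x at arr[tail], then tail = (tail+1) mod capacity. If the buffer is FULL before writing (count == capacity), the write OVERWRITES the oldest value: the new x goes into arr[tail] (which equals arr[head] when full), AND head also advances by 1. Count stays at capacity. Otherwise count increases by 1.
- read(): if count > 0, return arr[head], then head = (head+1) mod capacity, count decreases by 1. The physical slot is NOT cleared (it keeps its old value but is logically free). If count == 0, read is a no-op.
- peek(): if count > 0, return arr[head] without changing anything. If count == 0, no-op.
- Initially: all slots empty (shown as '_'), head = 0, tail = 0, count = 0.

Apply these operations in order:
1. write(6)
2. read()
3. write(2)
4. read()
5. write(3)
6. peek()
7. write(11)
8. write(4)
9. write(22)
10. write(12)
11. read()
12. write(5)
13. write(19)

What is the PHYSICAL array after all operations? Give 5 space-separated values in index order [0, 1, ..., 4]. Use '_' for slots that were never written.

After op 1 (write(6)): arr=[6 _ _ _ _] head=0 tail=1 count=1
After op 2 (read()): arr=[6 _ _ _ _] head=1 tail=1 count=0
After op 3 (write(2)): arr=[6 2 _ _ _] head=1 tail=2 count=1
After op 4 (read()): arr=[6 2 _ _ _] head=2 tail=2 count=0
After op 5 (write(3)): arr=[6 2 3 _ _] head=2 tail=3 count=1
After op 6 (peek()): arr=[6 2 3 _ _] head=2 tail=3 count=1
After op 7 (write(11)): arr=[6 2 3 11 _] head=2 tail=4 count=2
After op 8 (write(4)): arr=[6 2 3 11 4] head=2 tail=0 count=3
After op 9 (write(22)): arr=[22 2 3 11 4] head=2 tail=1 count=4
After op 10 (write(12)): arr=[22 12 3 11 4] head=2 tail=2 count=5
After op 11 (read()): arr=[22 12 3 11 4] head=3 tail=2 count=4
After op 12 (write(5)): arr=[22 12 5 11 4] head=3 tail=3 count=5
After op 13 (write(19)): arr=[22 12 5 19 4] head=4 tail=4 count=5

Answer: 22 12 5 19 4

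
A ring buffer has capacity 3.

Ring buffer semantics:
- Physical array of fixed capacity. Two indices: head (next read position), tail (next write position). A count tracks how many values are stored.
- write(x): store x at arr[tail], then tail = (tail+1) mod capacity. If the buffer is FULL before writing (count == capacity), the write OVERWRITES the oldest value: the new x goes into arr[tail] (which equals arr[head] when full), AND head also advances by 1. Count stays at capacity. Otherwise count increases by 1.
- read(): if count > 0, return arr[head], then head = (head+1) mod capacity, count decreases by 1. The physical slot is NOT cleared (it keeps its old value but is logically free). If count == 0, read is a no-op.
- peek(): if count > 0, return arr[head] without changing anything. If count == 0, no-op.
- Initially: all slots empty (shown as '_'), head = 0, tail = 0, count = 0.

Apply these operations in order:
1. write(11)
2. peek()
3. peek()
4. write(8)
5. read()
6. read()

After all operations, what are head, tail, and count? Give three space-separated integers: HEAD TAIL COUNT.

Answer: 2 2 0

Derivation:
After op 1 (write(11)): arr=[11 _ _] head=0 tail=1 count=1
After op 2 (peek()): arr=[11 _ _] head=0 tail=1 count=1
After op 3 (peek()): arr=[11 _ _] head=0 tail=1 count=1
After op 4 (write(8)): arr=[11 8 _] head=0 tail=2 count=2
After op 5 (read()): arr=[11 8 _] head=1 tail=2 count=1
After op 6 (read()): arr=[11 8 _] head=2 tail=2 count=0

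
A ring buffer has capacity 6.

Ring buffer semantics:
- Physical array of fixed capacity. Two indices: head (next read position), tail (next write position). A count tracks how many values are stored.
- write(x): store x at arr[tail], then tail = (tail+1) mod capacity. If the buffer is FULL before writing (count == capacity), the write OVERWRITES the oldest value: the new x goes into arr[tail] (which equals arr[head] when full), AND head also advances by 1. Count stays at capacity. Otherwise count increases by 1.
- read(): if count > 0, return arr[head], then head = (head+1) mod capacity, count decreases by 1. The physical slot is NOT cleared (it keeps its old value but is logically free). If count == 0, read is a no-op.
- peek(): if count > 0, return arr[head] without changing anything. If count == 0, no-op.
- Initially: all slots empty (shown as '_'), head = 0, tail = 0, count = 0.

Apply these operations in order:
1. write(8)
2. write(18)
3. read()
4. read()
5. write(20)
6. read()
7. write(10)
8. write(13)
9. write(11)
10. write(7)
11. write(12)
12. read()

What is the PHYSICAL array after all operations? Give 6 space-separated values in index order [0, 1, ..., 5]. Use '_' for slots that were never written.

Answer: 7 12 20 10 13 11

Derivation:
After op 1 (write(8)): arr=[8 _ _ _ _ _] head=0 tail=1 count=1
After op 2 (write(18)): arr=[8 18 _ _ _ _] head=0 tail=2 count=2
After op 3 (read()): arr=[8 18 _ _ _ _] head=1 tail=2 count=1
After op 4 (read()): arr=[8 18 _ _ _ _] head=2 tail=2 count=0
After op 5 (write(20)): arr=[8 18 20 _ _ _] head=2 tail=3 count=1
After op 6 (read()): arr=[8 18 20 _ _ _] head=3 tail=3 count=0
After op 7 (write(10)): arr=[8 18 20 10 _ _] head=3 tail=4 count=1
After op 8 (write(13)): arr=[8 18 20 10 13 _] head=3 tail=5 count=2
After op 9 (write(11)): arr=[8 18 20 10 13 11] head=3 tail=0 count=3
After op 10 (write(7)): arr=[7 18 20 10 13 11] head=3 tail=1 count=4
After op 11 (write(12)): arr=[7 12 20 10 13 11] head=3 tail=2 count=5
After op 12 (read()): arr=[7 12 20 10 13 11] head=4 tail=2 count=4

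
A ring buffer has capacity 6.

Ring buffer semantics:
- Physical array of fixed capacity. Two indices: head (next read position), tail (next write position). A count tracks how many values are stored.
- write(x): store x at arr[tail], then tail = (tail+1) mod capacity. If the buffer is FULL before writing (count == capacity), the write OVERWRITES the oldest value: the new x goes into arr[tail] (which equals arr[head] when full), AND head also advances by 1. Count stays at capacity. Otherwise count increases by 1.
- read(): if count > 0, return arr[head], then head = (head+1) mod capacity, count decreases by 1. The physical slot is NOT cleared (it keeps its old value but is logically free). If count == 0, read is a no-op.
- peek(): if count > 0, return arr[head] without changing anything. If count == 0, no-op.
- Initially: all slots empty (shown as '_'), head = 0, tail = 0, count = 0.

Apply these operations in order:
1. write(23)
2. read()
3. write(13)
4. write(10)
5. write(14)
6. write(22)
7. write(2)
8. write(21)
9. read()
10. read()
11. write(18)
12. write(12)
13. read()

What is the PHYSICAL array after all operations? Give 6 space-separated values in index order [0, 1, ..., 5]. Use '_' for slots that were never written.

After op 1 (write(23)): arr=[23 _ _ _ _ _] head=0 tail=1 count=1
After op 2 (read()): arr=[23 _ _ _ _ _] head=1 tail=1 count=0
After op 3 (write(13)): arr=[23 13 _ _ _ _] head=1 tail=2 count=1
After op 4 (write(10)): arr=[23 13 10 _ _ _] head=1 tail=3 count=2
After op 5 (write(14)): arr=[23 13 10 14 _ _] head=1 tail=4 count=3
After op 6 (write(22)): arr=[23 13 10 14 22 _] head=1 tail=5 count=4
After op 7 (write(2)): arr=[23 13 10 14 22 2] head=1 tail=0 count=5
After op 8 (write(21)): arr=[21 13 10 14 22 2] head=1 tail=1 count=6
After op 9 (read()): arr=[21 13 10 14 22 2] head=2 tail=1 count=5
After op 10 (read()): arr=[21 13 10 14 22 2] head=3 tail=1 count=4
After op 11 (write(18)): arr=[21 18 10 14 22 2] head=3 tail=2 count=5
After op 12 (write(12)): arr=[21 18 12 14 22 2] head=3 tail=3 count=6
After op 13 (read()): arr=[21 18 12 14 22 2] head=4 tail=3 count=5

Answer: 21 18 12 14 22 2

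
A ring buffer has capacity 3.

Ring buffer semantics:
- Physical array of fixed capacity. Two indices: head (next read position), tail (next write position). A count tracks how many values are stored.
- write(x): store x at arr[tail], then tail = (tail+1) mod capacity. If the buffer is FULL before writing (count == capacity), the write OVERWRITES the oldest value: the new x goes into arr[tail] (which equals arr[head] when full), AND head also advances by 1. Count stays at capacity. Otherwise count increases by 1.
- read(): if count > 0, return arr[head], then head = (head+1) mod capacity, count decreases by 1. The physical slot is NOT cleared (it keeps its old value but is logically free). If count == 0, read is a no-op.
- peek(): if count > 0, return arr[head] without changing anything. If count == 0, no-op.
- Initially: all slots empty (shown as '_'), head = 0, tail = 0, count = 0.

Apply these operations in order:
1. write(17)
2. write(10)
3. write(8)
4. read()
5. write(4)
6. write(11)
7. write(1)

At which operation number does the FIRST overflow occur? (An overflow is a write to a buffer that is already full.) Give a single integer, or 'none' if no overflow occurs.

Answer: 6

Derivation:
After op 1 (write(17)): arr=[17 _ _] head=0 tail=1 count=1
After op 2 (write(10)): arr=[17 10 _] head=0 tail=2 count=2
After op 3 (write(8)): arr=[17 10 8] head=0 tail=0 count=3
After op 4 (read()): arr=[17 10 8] head=1 tail=0 count=2
After op 5 (write(4)): arr=[4 10 8] head=1 tail=1 count=3
After op 6 (write(11)): arr=[4 11 8] head=2 tail=2 count=3
After op 7 (write(1)): arr=[4 11 1] head=0 tail=0 count=3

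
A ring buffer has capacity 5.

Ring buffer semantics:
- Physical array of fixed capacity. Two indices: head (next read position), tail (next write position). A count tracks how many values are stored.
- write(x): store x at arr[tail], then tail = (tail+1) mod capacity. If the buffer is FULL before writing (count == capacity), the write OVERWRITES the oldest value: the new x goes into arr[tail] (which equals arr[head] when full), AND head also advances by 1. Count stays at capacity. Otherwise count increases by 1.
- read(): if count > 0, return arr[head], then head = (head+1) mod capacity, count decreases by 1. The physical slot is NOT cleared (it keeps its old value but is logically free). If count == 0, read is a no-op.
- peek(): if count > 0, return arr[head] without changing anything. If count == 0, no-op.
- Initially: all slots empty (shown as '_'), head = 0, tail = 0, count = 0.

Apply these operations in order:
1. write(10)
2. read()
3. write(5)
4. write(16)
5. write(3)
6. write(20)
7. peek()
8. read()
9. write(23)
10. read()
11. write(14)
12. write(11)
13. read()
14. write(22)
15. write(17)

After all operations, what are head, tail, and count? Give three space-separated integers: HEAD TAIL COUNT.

Answer: 0 0 5

Derivation:
After op 1 (write(10)): arr=[10 _ _ _ _] head=0 tail=1 count=1
After op 2 (read()): arr=[10 _ _ _ _] head=1 tail=1 count=0
After op 3 (write(5)): arr=[10 5 _ _ _] head=1 tail=2 count=1
After op 4 (write(16)): arr=[10 5 16 _ _] head=1 tail=3 count=2
After op 5 (write(3)): arr=[10 5 16 3 _] head=1 tail=4 count=3
After op 6 (write(20)): arr=[10 5 16 3 20] head=1 tail=0 count=4
After op 7 (peek()): arr=[10 5 16 3 20] head=1 tail=0 count=4
After op 8 (read()): arr=[10 5 16 3 20] head=2 tail=0 count=3
After op 9 (write(23)): arr=[23 5 16 3 20] head=2 tail=1 count=4
After op 10 (read()): arr=[23 5 16 3 20] head=3 tail=1 count=3
After op 11 (write(14)): arr=[23 14 16 3 20] head=3 tail=2 count=4
After op 12 (write(11)): arr=[23 14 11 3 20] head=3 tail=3 count=5
After op 13 (read()): arr=[23 14 11 3 20] head=4 tail=3 count=4
After op 14 (write(22)): arr=[23 14 11 22 20] head=4 tail=4 count=5
After op 15 (write(17)): arr=[23 14 11 22 17] head=0 tail=0 count=5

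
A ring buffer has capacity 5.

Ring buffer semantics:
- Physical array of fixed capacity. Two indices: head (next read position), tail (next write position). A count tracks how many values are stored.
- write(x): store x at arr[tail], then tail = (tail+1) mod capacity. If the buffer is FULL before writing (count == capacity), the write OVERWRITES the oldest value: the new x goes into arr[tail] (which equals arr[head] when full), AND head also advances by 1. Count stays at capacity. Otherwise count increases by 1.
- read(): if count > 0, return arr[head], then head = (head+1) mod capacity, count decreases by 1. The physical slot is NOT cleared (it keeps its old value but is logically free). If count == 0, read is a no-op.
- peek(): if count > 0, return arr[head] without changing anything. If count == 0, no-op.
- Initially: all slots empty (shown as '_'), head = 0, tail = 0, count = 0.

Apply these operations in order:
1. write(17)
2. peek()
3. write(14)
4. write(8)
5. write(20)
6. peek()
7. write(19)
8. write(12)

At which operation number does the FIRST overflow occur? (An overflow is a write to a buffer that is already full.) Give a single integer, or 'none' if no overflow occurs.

After op 1 (write(17)): arr=[17 _ _ _ _] head=0 tail=1 count=1
After op 2 (peek()): arr=[17 _ _ _ _] head=0 tail=1 count=1
After op 3 (write(14)): arr=[17 14 _ _ _] head=0 tail=2 count=2
After op 4 (write(8)): arr=[17 14 8 _ _] head=0 tail=3 count=3
After op 5 (write(20)): arr=[17 14 8 20 _] head=0 tail=4 count=4
After op 6 (peek()): arr=[17 14 8 20 _] head=0 tail=4 count=4
After op 7 (write(19)): arr=[17 14 8 20 19] head=0 tail=0 count=5
After op 8 (write(12)): arr=[12 14 8 20 19] head=1 tail=1 count=5

Answer: 8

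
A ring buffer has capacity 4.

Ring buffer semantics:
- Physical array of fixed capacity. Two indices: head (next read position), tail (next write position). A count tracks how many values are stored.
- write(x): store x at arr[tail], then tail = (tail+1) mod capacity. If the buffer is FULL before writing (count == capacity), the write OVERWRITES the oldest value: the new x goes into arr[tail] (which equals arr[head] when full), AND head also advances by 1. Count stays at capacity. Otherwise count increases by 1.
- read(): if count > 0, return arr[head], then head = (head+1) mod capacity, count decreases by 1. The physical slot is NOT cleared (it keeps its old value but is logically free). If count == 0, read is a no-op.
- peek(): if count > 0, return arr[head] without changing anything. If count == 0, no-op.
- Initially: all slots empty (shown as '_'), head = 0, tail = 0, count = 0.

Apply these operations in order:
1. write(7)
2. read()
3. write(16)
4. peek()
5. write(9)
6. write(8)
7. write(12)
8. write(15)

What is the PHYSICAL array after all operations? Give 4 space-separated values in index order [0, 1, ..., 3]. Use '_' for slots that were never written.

After op 1 (write(7)): arr=[7 _ _ _] head=0 tail=1 count=1
After op 2 (read()): arr=[7 _ _ _] head=1 tail=1 count=0
After op 3 (write(16)): arr=[7 16 _ _] head=1 tail=2 count=1
After op 4 (peek()): arr=[7 16 _ _] head=1 tail=2 count=1
After op 5 (write(9)): arr=[7 16 9 _] head=1 tail=3 count=2
After op 6 (write(8)): arr=[7 16 9 8] head=1 tail=0 count=3
After op 7 (write(12)): arr=[12 16 9 8] head=1 tail=1 count=4
After op 8 (write(15)): arr=[12 15 9 8] head=2 tail=2 count=4

Answer: 12 15 9 8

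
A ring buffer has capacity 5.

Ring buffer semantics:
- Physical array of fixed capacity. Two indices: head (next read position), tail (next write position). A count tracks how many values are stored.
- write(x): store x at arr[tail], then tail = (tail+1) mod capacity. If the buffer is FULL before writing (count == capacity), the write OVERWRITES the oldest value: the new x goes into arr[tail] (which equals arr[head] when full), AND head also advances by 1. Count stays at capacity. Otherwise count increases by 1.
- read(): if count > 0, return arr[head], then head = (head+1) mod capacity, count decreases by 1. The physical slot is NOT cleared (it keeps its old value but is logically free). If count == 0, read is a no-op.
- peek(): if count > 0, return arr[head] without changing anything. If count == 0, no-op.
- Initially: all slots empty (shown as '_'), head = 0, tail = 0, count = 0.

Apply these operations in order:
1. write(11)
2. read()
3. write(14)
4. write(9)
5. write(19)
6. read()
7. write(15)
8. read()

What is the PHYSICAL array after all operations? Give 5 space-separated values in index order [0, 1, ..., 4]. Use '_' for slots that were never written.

After op 1 (write(11)): arr=[11 _ _ _ _] head=0 tail=1 count=1
After op 2 (read()): arr=[11 _ _ _ _] head=1 tail=1 count=0
After op 3 (write(14)): arr=[11 14 _ _ _] head=1 tail=2 count=1
After op 4 (write(9)): arr=[11 14 9 _ _] head=1 tail=3 count=2
After op 5 (write(19)): arr=[11 14 9 19 _] head=1 tail=4 count=3
After op 6 (read()): arr=[11 14 9 19 _] head=2 tail=4 count=2
After op 7 (write(15)): arr=[11 14 9 19 15] head=2 tail=0 count=3
After op 8 (read()): arr=[11 14 9 19 15] head=3 tail=0 count=2

Answer: 11 14 9 19 15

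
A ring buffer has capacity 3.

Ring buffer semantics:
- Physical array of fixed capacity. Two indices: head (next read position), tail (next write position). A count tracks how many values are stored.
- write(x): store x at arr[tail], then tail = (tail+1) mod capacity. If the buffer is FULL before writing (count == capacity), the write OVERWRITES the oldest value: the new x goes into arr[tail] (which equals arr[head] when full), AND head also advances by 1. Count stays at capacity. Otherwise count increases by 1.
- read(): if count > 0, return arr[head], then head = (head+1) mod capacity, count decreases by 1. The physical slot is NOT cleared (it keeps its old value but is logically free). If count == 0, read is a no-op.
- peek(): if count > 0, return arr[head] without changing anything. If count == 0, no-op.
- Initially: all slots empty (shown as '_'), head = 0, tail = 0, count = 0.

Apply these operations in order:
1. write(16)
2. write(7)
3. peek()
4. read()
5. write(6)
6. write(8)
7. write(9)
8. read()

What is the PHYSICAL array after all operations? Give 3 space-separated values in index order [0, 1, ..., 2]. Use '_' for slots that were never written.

After op 1 (write(16)): arr=[16 _ _] head=0 tail=1 count=1
After op 2 (write(7)): arr=[16 7 _] head=0 tail=2 count=2
After op 3 (peek()): arr=[16 7 _] head=0 tail=2 count=2
After op 4 (read()): arr=[16 7 _] head=1 tail=2 count=1
After op 5 (write(6)): arr=[16 7 6] head=1 tail=0 count=2
After op 6 (write(8)): arr=[8 7 6] head=1 tail=1 count=3
After op 7 (write(9)): arr=[8 9 6] head=2 tail=2 count=3
After op 8 (read()): arr=[8 9 6] head=0 tail=2 count=2

Answer: 8 9 6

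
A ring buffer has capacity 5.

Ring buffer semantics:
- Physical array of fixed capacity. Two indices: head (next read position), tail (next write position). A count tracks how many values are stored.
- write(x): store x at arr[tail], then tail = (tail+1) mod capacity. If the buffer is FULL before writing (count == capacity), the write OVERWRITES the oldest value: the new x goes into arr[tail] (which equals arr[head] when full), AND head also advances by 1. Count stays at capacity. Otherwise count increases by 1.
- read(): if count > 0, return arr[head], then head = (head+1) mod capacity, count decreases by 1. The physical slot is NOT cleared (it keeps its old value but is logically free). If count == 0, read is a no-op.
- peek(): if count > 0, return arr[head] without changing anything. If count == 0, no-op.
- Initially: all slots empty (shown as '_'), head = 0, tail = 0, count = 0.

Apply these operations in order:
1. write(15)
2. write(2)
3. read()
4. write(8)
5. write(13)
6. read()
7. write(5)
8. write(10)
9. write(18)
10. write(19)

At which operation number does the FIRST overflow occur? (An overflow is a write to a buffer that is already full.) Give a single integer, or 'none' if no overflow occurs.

Answer: 10

Derivation:
After op 1 (write(15)): arr=[15 _ _ _ _] head=0 tail=1 count=1
After op 2 (write(2)): arr=[15 2 _ _ _] head=0 tail=2 count=2
After op 3 (read()): arr=[15 2 _ _ _] head=1 tail=2 count=1
After op 4 (write(8)): arr=[15 2 8 _ _] head=1 tail=3 count=2
After op 5 (write(13)): arr=[15 2 8 13 _] head=1 tail=4 count=3
After op 6 (read()): arr=[15 2 8 13 _] head=2 tail=4 count=2
After op 7 (write(5)): arr=[15 2 8 13 5] head=2 tail=0 count=3
After op 8 (write(10)): arr=[10 2 8 13 5] head=2 tail=1 count=4
After op 9 (write(18)): arr=[10 18 8 13 5] head=2 tail=2 count=5
After op 10 (write(19)): arr=[10 18 19 13 5] head=3 tail=3 count=5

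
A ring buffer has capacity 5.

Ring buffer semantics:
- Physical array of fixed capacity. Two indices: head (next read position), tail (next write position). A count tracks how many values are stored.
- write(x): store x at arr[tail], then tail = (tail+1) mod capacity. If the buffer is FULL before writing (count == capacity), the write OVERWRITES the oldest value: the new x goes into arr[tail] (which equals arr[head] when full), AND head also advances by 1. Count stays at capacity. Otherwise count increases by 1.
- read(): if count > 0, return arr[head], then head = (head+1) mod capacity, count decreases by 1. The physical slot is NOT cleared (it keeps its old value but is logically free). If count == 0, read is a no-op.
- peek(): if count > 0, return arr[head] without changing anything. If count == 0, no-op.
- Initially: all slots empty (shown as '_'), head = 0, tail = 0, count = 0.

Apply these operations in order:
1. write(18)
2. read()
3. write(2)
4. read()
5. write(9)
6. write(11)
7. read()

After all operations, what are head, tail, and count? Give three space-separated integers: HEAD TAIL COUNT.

Answer: 3 4 1

Derivation:
After op 1 (write(18)): arr=[18 _ _ _ _] head=0 tail=1 count=1
After op 2 (read()): arr=[18 _ _ _ _] head=1 tail=1 count=0
After op 3 (write(2)): arr=[18 2 _ _ _] head=1 tail=2 count=1
After op 4 (read()): arr=[18 2 _ _ _] head=2 tail=2 count=0
After op 5 (write(9)): arr=[18 2 9 _ _] head=2 tail=3 count=1
After op 6 (write(11)): arr=[18 2 9 11 _] head=2 tail=4 count=2
After op 7 (read()): arr=[18 2 9 11 _] head=3 tail=4 count=1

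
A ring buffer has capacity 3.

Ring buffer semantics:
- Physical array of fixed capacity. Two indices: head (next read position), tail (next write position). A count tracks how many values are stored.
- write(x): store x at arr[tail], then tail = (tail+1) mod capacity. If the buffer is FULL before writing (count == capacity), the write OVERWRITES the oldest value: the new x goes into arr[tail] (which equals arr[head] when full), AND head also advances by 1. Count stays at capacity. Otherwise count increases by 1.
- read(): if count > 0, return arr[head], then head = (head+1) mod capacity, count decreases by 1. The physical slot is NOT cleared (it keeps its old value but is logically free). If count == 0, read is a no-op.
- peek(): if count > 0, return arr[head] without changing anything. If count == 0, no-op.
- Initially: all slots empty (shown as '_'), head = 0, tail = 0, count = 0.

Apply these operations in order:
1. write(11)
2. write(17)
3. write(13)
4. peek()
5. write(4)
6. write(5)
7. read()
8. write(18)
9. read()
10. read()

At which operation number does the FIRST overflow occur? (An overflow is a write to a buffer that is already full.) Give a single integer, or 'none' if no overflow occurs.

Answer: 5

Derivation:
After op 1 (write(11)): arr=[11 _ _] head=0 tail=1 count=1
After op 2 (write(17)): arr=[11 17 _] head=0 tail=2 count=2
After op 3 (write(13)): arr=[11 17 13] head=0 tail=0 count=3
After op 4 (peek()): arr=[11 17 13] head=0 tail=0 count=3
After op 5 (write(4)): arr=[4 17 13] head=1 tail=1 count=3
After op 6 (write(5)): arr=[4 5 13] head=2 tail=2 count=3
After op 7 (read()): arr=[4 5 13] head=0 tail=2 count=2
After op 8 (write(18)): arr=[4 5 18] head=0 tail=0 count=3
After op 9 (read()): arr=[4 5 18] head=1 tail=0 count=2
After op 10 (read()): arr=[4 5 18] head=2 tail=0 count=1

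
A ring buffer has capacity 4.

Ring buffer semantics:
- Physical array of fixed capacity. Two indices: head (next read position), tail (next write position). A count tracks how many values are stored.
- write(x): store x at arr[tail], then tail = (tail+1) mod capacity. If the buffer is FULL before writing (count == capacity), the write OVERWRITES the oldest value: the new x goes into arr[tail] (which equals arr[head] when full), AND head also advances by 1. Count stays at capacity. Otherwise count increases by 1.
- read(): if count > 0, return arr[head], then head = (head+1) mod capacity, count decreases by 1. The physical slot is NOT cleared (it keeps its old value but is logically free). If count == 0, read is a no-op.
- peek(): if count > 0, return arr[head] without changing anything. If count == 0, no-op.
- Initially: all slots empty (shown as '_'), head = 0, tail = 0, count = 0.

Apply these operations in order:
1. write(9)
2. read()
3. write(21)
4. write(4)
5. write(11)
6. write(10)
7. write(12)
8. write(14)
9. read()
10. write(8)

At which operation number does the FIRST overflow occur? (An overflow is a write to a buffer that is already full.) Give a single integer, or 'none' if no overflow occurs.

After op 1 (write(9)): arr=[9 _ _ _] head=0 tail=1 count=1
After op 2 (read()): arr=[9 _ _ _] head=1 tail=1 count=0
After op 3 (write(21)): arr=[9 21 _ _] head=1 tail=2 count=1
After op 4 (write(4)): arr=[9 21 4 _] head=1 tail=3 count=2
After op 5 (write(11)): arr=[9 21 4 11] head=1 tail=0 count=3
After op 6 (write(10)): arr=[10 21 4 11] head=1 tail=1 count=4
After op 7 (write(12)): arr=[10 12 4 11] head=2 tail=2 count=4
After op 8 (write(14)): arr=[10 12 14 11] head=3 tail=3 count=4
After op 9 (read()): arr=[10 12 14 11] head=0 tail=3 count=3
After op 10 (write(8)): arr=[10 12 14 8] head=0 tail=0 count=4

Answer: 7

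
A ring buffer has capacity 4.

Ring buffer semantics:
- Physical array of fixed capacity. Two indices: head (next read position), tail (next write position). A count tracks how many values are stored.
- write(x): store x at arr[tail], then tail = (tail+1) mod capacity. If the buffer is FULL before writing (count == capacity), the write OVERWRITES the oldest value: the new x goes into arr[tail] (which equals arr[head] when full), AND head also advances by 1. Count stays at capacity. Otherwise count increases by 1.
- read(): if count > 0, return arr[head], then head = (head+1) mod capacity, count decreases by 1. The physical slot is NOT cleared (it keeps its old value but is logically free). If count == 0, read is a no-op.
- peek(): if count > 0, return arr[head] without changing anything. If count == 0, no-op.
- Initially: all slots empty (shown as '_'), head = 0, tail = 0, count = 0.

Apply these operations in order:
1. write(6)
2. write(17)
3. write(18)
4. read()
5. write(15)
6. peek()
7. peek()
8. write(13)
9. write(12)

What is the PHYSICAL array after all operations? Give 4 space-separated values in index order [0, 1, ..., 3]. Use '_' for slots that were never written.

After op 1 (write(6)): arr=[6 _ _ _] head=0 tail=1 count=1
After op 2 (write(17)): arr=[6 17 _ _] head=0 tail=2 count=2
After op 3 (write(18)): arr=[6 17 18 _] head=0 tail=3 count=3
After op 4 (read()): arr=[6 17 18 _] head=1 tail=3 count=2
After op 5 (write(15)): arr=[6 17 18 15] head=1 tail=0 count=3
After op 6 (peek()): arr=[6 17 18 15] head=1 tail=0 count=3
After op 7 (peek()): arr=[6 17 18 15] head=1 tail=0 count=3
After op 8 (write(13)): arr=[13 17 18 15] head=1 tail=1 count=4
After op 9 (write(12)): arr=[13 12 18 15] head=2 tail=2 count=4

Answer: 13 12 18 15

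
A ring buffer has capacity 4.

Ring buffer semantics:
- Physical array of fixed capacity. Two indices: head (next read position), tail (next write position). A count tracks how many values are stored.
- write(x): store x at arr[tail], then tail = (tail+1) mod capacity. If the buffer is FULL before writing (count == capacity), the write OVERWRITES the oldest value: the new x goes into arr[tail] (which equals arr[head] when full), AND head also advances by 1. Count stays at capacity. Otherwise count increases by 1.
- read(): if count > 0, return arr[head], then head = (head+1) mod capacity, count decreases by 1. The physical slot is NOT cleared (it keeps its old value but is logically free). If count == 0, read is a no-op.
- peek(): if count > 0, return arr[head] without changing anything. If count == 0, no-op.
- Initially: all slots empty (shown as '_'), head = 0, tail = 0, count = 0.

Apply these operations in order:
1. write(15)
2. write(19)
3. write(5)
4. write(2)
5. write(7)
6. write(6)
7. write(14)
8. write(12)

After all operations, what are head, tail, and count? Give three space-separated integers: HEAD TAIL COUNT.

After op 1 (write(15)): arr=[15 _ _ _] head=0 tail=1 count=1
After op 2 (write(19)): arr=[15 19 _ _] head=0 tail=2 count=2
After op 3 (write(5)): arr=[15 19 5 _] head=0 tail=3 count=3
After op 4 (write(2)): arr=[15 19 5 2] head=0 tail=0 count=4
After op 5 (write(7)): arr=[7 19 5 2] head=1 tail=1 count=4
After op 6 (write(6)): arr=[7 6 5 2] head=2 tail=2 count=4
After op 7 (write(14)): arr=[7 6 14 2] head=3 tail=3 count=4
After op 8 (write(12)): arr=[7 6 14 12] head=0 tail=0 count=4

Answer: 0 0 4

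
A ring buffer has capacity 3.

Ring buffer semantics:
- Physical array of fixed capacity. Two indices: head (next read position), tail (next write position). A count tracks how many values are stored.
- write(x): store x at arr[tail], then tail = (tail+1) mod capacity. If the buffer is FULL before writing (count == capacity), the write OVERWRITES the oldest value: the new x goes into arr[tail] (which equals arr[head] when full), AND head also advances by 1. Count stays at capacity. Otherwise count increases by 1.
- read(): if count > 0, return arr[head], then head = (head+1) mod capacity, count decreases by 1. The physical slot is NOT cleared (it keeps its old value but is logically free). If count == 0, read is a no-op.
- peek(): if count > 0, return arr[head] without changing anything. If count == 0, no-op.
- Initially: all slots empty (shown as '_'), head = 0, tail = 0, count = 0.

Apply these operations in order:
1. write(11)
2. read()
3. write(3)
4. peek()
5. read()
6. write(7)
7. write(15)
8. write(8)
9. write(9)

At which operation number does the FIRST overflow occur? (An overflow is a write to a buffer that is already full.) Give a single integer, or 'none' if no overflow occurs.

After op 1 (write(11)): arr=[11 _ _] head=0 tail=1 count=1
After op 2 (read()): arr=[11 _ _] head=1 tail=1 count=0
After op 3 (write(3)): arr=[11 3 _] head=1 tail=2 count=1
After op 4 (peek()): arr=[11 3 _] head=1 tail=2 count=1
After op 5 (read()): arr=[11 3 _] head=2 tail=2 count=0
After op 6 (write(7)): arr=[11 3 7] head=2 tail=0 count=1
After op 7 (write(15)): arr=[15 3 7] head=2 tail=1 count=2
After op 8 (write(8)): arr=[15 8 7] head=2 tail=2 count=3
After op 9 (write(9)): arr=[15 8 9] head=0 tail=0 count=3

Answer: 9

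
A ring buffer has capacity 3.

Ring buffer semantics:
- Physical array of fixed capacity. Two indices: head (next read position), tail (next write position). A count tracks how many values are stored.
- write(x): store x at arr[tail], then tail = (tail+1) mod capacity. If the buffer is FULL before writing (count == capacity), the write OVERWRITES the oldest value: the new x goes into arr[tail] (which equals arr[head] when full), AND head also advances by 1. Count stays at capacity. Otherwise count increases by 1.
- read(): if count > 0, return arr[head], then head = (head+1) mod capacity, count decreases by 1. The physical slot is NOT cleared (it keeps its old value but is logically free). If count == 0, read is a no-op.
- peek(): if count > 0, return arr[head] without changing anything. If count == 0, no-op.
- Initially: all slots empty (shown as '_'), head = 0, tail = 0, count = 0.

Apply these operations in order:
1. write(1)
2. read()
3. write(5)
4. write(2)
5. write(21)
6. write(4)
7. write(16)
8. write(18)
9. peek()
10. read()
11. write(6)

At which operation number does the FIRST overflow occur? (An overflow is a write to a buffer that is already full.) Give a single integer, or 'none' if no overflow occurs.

After op 1 (write(1)): arr=[1 _ _] head=0 tail=1 count=1
After op 2 (read()): arr=[1 _ _] head=1 tail=1 count=0
After op 3 (write(5)): arr=[1 5 _] head=1 tail=2 count=1
After op 4 (write(2)): arr=[1 5 2] head=1 tail=0 count=2
After op 5 (write(21)): arr=[21 5 2] head=1 tail=1 count=3
After op 6 (write(4)): arr=[21 4 2] head=2 tail=2 count=3
After op 7 (write(16)): arr=[21 4 16] head=0 tail=0 count=3
After op 8 (write(18)): arr=[18 4 16] head=1 tail=1 count=3
After op 9 (peek()): arr=[18 4 16] head=1 tail=1 count=3
After op 10 (read()): arr=[18 4 16] head=2 tail=1 count=2
After op 11 (write(6)): arr=[18 6 16] head=2 tail=2 count=3

Answer: 6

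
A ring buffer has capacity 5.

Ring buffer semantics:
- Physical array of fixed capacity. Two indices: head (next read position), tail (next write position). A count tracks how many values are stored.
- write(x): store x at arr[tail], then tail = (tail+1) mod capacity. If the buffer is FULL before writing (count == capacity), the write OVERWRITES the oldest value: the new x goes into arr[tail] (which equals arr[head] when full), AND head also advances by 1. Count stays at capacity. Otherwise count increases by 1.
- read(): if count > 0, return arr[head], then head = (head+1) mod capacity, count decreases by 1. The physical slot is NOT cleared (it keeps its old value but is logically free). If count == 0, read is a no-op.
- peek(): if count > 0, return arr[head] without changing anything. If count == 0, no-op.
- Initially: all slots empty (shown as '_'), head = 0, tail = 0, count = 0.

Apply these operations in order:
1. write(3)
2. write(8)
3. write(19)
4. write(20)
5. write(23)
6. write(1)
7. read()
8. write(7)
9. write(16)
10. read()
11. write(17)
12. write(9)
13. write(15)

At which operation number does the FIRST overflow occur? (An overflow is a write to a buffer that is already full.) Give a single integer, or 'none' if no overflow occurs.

Answer: 6

Derivation:
After op 1 (write(3)): arr=[3 _ _ _ _] head=0 tail=1 count=1
After op 2 (write(8)): arr=[3 8 _ _ _] head=0 tail=2 count=2
After op 3 (write(19)): arr=[3 8 19 _ _] head=0 tail=3 count=3
After op 4 (write(20)): arr=[3 8 19 20 _] head=0 tail=4 count=4
After op 5 (write(23)): arr=[3 8 19 20 23] head=0 tail=0 count=5
After op 6 (write(1)): arr=[1 8 19 20 23] head=1 tail=1 count=5
After op 7 (read()): arr=[1 8 19 20 23] head=2 tail=1 count=4
After op 8 (write(7)): arr=[1 7 19 20 23] head=2 tail=2 count=5
After op 9 (write(16)): arr=[1 7 16 20 23] head=3 tail=3 count=5
After op 10 (read()): arr=[1 7 16 20 23] head=4 tail=3 count=4
After op 11 (write(17)): arr=[1 7 16 17 23] head=4 tail=4 count=5
After op 12 (write(9)): arr=[1 7 16 17 9] head=0 tail=0 count=5
After op 13 (write(15)): arr=[15 7 16 17 9] head=1 tail=1 count=5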